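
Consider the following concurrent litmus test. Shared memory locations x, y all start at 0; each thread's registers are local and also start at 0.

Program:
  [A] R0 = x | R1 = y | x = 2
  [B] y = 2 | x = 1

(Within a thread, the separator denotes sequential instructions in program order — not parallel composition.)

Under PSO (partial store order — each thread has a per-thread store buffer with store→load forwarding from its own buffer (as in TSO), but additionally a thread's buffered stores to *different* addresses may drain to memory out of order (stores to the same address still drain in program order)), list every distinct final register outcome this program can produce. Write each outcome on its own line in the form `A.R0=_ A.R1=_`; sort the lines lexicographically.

outcome vector order: (A.R0,A.R1)
|PSO outcomes| = 4

A.R0=0 A.R1=0
A.R0=0 A.R1=2
A.R0=1 A.R1=0
A.R0=1 A.R1=2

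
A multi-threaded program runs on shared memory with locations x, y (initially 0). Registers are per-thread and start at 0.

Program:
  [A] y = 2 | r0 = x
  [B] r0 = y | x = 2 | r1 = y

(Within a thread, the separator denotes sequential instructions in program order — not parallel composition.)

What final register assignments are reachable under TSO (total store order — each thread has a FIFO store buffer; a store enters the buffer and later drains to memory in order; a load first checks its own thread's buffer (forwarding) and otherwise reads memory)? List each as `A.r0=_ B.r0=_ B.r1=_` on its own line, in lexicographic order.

A.r0=0 B.r0=0 B.r1=0
A.r0=0 B.r0=0 B.r1=2
A.r0=0 B.r0=2 B.r1=2
A.r0=2 B.r0=0 B.r1=0
A.r0=2 B.r0=0 B.r1=2
A.r0=2 B.r0=2 B.r1=2

outcome vector order: (A.r0,B.r0,B.r1)
|TSO outcomes| = 6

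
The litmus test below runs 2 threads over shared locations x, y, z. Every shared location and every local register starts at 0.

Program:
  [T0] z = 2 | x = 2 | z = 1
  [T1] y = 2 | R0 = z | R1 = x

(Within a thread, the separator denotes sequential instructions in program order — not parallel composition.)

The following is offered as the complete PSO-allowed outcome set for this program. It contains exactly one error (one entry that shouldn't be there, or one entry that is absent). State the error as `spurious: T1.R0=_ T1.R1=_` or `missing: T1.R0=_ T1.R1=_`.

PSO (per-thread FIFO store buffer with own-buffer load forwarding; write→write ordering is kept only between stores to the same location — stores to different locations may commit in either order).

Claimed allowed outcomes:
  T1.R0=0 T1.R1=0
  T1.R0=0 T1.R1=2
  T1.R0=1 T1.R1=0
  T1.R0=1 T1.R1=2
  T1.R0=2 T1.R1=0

outcome vector order: (T1.R0,T1.R1)
under PSO → 0/0; 0/2; 1/0; 1/2; 2/0; 2/2
PSO∖claimed = {2/2}

missing: T1.R0=2 T1.R1=2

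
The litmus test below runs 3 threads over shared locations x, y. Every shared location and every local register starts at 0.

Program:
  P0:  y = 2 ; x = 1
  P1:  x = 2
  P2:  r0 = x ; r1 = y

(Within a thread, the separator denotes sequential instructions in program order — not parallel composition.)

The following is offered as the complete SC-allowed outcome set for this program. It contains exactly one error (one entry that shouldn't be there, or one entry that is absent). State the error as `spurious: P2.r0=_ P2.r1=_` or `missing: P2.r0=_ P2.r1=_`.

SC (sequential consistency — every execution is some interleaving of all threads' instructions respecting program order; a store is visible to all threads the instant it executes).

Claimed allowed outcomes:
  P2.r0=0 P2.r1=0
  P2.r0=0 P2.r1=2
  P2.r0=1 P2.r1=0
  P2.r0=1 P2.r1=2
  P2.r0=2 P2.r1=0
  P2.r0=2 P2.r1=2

spurious: P2.r0=1 P2.r1=0

outcome vector order: (P2.r0,P2.r1)
SC (5): 00 02 12 20 22
claimed∖SC = {10}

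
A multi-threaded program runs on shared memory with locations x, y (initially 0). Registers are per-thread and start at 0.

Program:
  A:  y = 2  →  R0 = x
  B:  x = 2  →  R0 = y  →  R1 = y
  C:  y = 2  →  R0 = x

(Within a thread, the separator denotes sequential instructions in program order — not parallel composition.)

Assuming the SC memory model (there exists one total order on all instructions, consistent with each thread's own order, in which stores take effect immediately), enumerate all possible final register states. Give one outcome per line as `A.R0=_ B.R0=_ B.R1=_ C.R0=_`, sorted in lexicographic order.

A.R0=0 B.R0=2 B.R1=2 C.R0=0
A.R0=0 B.R0=2 B.R1=2 C.R0=2
A.R0=2 B.R0=0 B.R1=0 C.R0=2
A.R0=2 B.R0=0 B.R1=2 C.R0=2
A.R0=2 B.R0=2 B.R1=2 C.R0=0
A.R0=2 B.R0=2 B.R1=2 C.R0=2

outcome vector order: (A.R0,B.R0,B.R1,C.R0)
|SC outcomes| = 6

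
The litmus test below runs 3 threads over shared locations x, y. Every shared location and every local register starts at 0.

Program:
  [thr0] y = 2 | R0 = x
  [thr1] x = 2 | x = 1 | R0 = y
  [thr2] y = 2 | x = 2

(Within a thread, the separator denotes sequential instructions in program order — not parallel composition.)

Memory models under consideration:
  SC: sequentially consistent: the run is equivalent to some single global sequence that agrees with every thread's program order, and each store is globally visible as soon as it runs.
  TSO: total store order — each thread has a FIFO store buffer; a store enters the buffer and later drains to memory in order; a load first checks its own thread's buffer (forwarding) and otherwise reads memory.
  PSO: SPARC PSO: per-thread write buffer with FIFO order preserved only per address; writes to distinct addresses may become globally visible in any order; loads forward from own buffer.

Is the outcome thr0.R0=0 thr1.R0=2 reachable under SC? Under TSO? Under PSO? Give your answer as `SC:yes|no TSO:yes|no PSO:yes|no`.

SC:yes TSO:yes PSO:yes

outcome vector order: (thr0.R0,thr1.R0)
SC: 5 outcomes — {<0 2>; <1 0>; <1 2>; <2 0>; <2 2>}
TSO: 6 outcomes — {<0 0>; <0 2>; <1 0>; <1 2>; <2 0>; <2 2>}
PSO: 6 outcomes — {<0 0>; <0 2>; <1 0>; <1 2>; <2 0>; <2 2>}
target <0 2> ∈ {SC,TSO,PSO}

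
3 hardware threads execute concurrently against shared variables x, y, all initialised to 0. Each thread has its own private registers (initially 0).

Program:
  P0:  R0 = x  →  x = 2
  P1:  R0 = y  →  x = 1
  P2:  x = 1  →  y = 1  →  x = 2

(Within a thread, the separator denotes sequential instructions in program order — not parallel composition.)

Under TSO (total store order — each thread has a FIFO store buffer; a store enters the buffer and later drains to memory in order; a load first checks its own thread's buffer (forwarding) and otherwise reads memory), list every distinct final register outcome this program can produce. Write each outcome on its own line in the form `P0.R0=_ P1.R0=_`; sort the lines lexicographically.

P0.R0=0 P1.R0=0
P0.R0=0 P1.R0=1
P0.R0=1 P1.R0=0
P0.R0=1 P1.R0=1
P0.R0=2 P1.R0=0
P0.R0=2 P1.R0=1

outcome vector order: (P0.R0,P1.R0)
|TSO outcomes| = 6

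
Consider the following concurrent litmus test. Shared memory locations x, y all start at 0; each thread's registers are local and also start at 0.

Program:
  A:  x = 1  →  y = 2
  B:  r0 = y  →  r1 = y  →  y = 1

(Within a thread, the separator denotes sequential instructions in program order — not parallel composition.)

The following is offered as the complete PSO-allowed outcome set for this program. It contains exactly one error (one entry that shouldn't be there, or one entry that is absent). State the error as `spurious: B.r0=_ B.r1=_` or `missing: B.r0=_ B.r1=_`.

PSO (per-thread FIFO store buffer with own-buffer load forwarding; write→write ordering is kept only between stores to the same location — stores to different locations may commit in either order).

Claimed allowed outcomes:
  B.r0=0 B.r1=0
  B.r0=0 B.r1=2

missing: B.r0=2 B.r1=2

outcome vector order: (B.r0,B.r1)
PSO: 3 outcomes — {<0 0>, <0 2>, <2 2>}
PSO∖claimed = {<2 2>}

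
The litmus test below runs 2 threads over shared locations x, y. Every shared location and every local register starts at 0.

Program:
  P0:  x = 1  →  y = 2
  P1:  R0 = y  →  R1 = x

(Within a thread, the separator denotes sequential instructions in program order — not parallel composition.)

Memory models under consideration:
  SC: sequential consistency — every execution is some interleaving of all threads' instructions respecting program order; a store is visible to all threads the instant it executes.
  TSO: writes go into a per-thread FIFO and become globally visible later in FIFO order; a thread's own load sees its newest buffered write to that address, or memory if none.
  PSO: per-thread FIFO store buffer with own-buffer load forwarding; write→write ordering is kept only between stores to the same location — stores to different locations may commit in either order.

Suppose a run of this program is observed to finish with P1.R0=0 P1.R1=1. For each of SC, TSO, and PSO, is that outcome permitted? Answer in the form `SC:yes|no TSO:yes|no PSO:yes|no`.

outcome vector order: (P1.R0,P1.R1)
SC: 3 outcomes — {0/0 0/1 2/1}
TSO: 3 outcomes — {0/0 0/1 2/1}
PSO: 4 outcomes — {0/0 0/1 2/0 2/1}
target 0/1 ∈ {SC,TSO,PSO}

SC:yes TSO:yes PSO:yes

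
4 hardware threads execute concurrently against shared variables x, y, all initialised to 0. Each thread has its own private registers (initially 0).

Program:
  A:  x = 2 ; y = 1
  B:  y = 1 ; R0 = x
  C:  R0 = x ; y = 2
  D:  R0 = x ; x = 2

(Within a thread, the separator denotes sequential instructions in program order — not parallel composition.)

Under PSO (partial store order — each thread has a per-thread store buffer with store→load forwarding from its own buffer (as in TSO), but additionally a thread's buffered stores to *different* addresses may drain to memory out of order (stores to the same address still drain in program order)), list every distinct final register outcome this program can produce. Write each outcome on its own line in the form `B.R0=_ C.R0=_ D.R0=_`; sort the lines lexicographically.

outcome vector order: (B.R0,C.R0,D.R0)
|PSO outcomes| = 8

B.R0=0 C.R0=0 D.R0=0
B.R0=0 C.R0=0 D.R0=2
B.R0=0 C.R0=2 D.R0=0
B.R0=0 C.R0=2 D.R0=2
B.R0=2 C.R0=0 D.R0=0
B.R0=2 C.R0=0 D.R0=2
B.R0=2 C.R0=2 D.R0=0
B.R0=2 C.R0=2 D.R0=2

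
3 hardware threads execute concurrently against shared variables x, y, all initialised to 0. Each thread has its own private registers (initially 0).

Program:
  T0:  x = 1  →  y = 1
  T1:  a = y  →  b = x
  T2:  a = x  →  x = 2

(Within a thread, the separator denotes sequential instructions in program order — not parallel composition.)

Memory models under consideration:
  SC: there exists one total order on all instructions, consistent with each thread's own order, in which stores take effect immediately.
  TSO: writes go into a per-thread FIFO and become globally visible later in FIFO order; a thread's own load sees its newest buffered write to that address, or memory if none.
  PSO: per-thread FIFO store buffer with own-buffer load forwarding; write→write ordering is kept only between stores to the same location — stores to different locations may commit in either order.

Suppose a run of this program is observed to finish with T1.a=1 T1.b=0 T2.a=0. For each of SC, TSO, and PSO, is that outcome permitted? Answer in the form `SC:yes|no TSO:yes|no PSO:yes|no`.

outcome vector order: (T1.a,T1.b,T2.a)
under SC → (0,0,0) (0,0,1) (0,1,0) (0,1,1) (0,2,0) (0,2,1) (1,1,0) (1,1,1) (1,2,0) (1,2,1)
under TSO → (0,0,0) (0,0,1) (0,1,0) (0,1,1) (0,2,0) (0,2,1) (1,1,0) (1,1,1) (1,2,0) (1,2,1)
under PSO → (0,0,0) (0,0,1) (0,1,0) (0,1,1) (0,2,0) (0,2,1) (1,0,0) (1,0,1) (1,1,0) (1,1,1) (1,2,0) (1,2,1)
target (1,0,0) ∈ {PSO}

SC:no TSO:no PSO:yes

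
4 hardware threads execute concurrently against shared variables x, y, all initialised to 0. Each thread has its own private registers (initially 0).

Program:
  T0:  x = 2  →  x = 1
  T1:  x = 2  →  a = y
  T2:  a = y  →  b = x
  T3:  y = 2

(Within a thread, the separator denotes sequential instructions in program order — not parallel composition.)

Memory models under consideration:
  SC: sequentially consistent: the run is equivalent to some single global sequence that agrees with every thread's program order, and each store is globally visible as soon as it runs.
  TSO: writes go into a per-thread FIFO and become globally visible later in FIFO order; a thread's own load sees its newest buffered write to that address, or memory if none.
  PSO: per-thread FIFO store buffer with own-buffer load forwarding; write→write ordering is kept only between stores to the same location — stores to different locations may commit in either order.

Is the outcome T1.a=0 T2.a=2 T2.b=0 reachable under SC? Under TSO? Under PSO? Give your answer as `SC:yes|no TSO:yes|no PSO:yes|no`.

outcome vector order: (T1.a,T2.a,T2.b)
[SC] allowed = {<0 0 0>; <0 0 1>; <0 0 2>; <0 2 1>; <0 2 2>; <2 0 0>; <2 0 1>; <2 0 2>; <2 2 0>; <2 2 1>; <2 2 2>}
[TSO] allowed = {<0 0 0>; <0 0 1>; <0 0 2>; <0 2 0>; <0 2 1>; <0 2 2>; <2 0 0>; <2 0 1>; <2 0 2>; <2 2 0>; <2 2 1>; <2 2 2>}
[PSO] allowed = {<0 0 0>; <0 0 1>; <0 0 2>; <0 2 0>; <0 2 1>; <0 2 2>; <2 0 0>; <2 0 1>; <2 0 2>; <2 2 0>; <2 2 1>; <2 2 2>}
target <0 2 0> ∈ {TSO,PSO}

SC:no TSO:yes PSO:yes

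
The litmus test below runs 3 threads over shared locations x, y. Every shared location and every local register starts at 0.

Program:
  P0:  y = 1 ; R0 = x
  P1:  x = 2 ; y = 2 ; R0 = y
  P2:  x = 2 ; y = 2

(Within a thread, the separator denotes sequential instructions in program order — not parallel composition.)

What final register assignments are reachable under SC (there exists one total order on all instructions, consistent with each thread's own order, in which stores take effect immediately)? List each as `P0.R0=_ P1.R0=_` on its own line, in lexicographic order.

outcome vector order: (P0.R0,P1.R0)
|SC outcomes| = 3

P0.R0=0 P1.R0=2
P0.R0=2 P1.R0=1
P0.R0=2 P1.R0=2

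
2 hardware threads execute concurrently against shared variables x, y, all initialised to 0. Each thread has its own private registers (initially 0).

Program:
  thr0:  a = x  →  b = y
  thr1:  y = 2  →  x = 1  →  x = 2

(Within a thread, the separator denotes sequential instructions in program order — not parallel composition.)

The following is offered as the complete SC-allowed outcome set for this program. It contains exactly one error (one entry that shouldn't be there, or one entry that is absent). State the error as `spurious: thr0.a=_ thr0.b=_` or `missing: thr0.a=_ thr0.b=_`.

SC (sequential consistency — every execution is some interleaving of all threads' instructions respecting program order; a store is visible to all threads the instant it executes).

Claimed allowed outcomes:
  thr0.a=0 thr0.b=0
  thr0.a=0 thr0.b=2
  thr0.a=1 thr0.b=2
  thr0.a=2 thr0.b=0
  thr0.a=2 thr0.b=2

outcome vector order: (thr0.a,thr0.b)
under SC → <0 0> <0 2> <1 2> <2 2>
claimed∖SC = {<2 0>}

spurious: thr0.a=2 thr0.b=0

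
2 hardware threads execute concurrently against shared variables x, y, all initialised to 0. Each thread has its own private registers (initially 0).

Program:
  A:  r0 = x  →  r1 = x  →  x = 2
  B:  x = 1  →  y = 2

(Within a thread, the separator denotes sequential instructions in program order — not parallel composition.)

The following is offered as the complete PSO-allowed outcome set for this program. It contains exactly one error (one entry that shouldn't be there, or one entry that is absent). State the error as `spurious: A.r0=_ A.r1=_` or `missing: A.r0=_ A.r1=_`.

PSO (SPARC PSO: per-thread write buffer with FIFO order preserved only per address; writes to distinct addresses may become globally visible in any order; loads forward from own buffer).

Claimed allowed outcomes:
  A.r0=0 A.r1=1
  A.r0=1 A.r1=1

outcome vector order: (A.r0,A.r1)
PSO (3): 00 01 11
PSO∖claimed = {00}

missing: A.r0=0 A.r1=0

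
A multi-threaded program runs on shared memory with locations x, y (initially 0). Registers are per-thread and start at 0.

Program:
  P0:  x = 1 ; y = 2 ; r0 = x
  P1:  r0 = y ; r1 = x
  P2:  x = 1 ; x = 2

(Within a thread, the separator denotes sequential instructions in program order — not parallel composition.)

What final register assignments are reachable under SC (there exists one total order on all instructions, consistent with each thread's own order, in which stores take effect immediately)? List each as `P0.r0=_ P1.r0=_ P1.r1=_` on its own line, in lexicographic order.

outcome vector order: (P0.r0,P1.r0,P1.r1)
|SC outcomes| = 10

P0.r0=1 P1.r0=0 P1.r1=0
P0.r0=1 P1.r0=0 P1.r1=1
P0.r0=1 P1.r0=0 P1.r1=2
P0.r0=1 P1.r0=2 P1.r1=1
P0.r0=1 P1.r0=2 P1.r1=2
P0.r0=2 P1.r0=0 P1.r1=0
P0.r0=2 P1.r0=0 P1.r1=1
P0.r0=2 P1.r0=0 P1.r1=2
P0.r0=2 P1.r0=2 P1.r1=1
P0.r0=2 P1.r0=2 P1.r1=2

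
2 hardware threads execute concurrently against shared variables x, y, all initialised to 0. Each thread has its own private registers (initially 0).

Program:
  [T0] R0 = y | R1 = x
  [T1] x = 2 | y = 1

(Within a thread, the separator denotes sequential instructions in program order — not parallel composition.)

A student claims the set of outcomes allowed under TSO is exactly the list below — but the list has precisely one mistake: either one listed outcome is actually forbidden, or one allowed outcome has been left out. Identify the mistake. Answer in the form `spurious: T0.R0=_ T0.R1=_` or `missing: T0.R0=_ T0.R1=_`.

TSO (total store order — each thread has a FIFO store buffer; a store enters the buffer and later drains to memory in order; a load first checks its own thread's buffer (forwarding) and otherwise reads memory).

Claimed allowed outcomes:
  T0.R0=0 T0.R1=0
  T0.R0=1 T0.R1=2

outcome vector order: (T0.R0,T0.R1)
under TSO → 0/0 0/2 1/2
TSO∖claimed = {0/2}

missing: T0.R0=0 T0.R1=2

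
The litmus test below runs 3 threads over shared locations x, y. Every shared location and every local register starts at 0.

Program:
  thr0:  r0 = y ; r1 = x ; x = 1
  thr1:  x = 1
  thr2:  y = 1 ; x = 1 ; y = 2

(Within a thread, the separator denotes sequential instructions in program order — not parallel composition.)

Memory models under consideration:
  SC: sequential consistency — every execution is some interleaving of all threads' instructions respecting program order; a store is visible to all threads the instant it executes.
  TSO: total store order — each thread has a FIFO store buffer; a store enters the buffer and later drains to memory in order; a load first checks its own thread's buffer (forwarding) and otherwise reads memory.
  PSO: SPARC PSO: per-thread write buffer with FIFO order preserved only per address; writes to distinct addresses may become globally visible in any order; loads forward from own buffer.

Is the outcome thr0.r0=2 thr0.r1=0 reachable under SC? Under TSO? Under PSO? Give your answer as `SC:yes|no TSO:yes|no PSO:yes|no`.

outcome vector order: (thr0.r0,thr0.r1)
under SC → 0/0, 0/1, 1/0, 1/1, 2/1
under TSO → 0/0, 0/1, 1/0, 1/1, 2/1
under PSO → 0/0, 0/1, 1/0, 1/1, 2/0, 2/1
target 2/0 ∈ {PSO}

SC:no TSO:no PSO:yes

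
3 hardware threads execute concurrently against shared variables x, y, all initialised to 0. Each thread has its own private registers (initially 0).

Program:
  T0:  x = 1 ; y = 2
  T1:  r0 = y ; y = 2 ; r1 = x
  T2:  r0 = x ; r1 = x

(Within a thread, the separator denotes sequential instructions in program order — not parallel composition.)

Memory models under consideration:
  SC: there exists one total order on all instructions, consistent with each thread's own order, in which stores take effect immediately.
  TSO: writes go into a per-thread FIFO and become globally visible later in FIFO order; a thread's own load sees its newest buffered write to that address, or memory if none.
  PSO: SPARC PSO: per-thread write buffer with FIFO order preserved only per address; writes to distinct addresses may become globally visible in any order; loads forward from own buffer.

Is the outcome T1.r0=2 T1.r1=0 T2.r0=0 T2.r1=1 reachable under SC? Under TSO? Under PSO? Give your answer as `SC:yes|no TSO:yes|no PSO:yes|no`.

outcome vector order: (T1.r0,T1.r1,T2.r0,T2.r1)
under SC → <0 0 0 0> <0 0 0 1> <0 0 1 1> <0 1 0 0> <0 1 0 1> <0 1 1 1> <2 1 0 0> <2 1 0 1> <2 1 1 1>
under TSO → <0 0 0 0> <0 0 0 1> <0 0 1 1> <0 1 0 0> <0 1 0 1> <0 1 1 1> <2 1 0 0> <2 1 0 1> <2 1 1 1>
under PSO → <0 0 0 0> <0 0 0 1> <0 0 1 1> <0 1 0 0> <0 1 0 1> <0 1 1 1> <2 0 0 0> <2 0 0 1> <2 0 1 1> <2 1 0 0> <2 1 0 1> <2 1 1 1>
target <2 0 0 1> ∈ {PSO}

SC:no TSO:no PSO:yes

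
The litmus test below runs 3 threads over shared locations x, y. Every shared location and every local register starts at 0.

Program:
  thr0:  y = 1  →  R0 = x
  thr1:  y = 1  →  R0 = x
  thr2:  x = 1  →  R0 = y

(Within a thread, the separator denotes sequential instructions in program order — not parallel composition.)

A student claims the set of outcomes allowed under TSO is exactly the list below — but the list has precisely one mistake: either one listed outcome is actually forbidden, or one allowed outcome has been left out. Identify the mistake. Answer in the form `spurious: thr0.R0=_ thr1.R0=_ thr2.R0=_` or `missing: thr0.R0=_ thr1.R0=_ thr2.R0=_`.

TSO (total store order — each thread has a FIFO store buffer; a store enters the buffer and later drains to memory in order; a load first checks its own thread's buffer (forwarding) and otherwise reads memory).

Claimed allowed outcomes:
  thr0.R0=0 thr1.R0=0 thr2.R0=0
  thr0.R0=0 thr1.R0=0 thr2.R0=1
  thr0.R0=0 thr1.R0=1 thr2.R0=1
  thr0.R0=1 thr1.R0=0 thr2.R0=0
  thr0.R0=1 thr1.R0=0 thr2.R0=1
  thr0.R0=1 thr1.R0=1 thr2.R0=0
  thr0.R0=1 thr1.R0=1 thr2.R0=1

outcome vector order: (thr0.R0,thr1.R0,thr2.R0)
under TSO → <0 0 0>, <0 0 1>, <0 1 0>, <0 1 1>, <1 0 0>, <1 0 1>, <1 1 0>, <1 1 1>
TSO∖claimed = {<0 1 0>}

missing: thr0.R0=0 thr1.R0=1 thr2.R0=0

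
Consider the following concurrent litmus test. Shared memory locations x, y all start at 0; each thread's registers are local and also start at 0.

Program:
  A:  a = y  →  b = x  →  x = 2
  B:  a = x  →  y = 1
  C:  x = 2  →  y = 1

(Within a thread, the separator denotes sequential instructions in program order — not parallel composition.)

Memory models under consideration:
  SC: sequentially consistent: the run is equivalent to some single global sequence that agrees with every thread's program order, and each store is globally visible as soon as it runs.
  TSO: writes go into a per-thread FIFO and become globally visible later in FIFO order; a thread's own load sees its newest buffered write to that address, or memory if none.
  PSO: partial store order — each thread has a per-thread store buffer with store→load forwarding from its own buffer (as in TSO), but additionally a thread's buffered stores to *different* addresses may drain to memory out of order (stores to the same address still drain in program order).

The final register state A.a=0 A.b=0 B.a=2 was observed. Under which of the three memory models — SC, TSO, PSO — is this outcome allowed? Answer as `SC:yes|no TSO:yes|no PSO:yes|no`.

outcome vector order: (A.a,A.b,B.a)
SC (7): 000, 002, 020, 022, 100, 120, 122
TSO (7): 000, 002, 020, 022, 100, 120, 122
PSO (8): 000, 002, 020, 022, 100, 102, 120, 122
target 002 ∈ {SC,TSO,PSO}

SC:yes TSO:yes PSO:yes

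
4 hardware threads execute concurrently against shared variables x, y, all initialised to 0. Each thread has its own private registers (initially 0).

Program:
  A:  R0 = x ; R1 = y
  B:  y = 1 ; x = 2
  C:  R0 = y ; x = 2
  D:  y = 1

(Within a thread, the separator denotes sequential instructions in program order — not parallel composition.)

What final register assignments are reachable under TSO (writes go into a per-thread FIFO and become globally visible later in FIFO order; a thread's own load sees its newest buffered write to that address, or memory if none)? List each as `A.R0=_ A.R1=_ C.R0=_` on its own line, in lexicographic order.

outcome vector order: (A.R0,A.R1,C.R0)
|TSO outcomes| = 7

A.R0=0 A.R1=0 C.R0=0
A.R0=0 A.R1=0 C.R0=1
A.R0=0 A.R1=1 C.R0=0
A.R0=0 A.R1=1 C.R0=1
A.R0=2 A.R1=0 C.R0=0
A.R0=2 A.R1=1 C.R0=0
A.R0=2 A.R1=1 C.R0=1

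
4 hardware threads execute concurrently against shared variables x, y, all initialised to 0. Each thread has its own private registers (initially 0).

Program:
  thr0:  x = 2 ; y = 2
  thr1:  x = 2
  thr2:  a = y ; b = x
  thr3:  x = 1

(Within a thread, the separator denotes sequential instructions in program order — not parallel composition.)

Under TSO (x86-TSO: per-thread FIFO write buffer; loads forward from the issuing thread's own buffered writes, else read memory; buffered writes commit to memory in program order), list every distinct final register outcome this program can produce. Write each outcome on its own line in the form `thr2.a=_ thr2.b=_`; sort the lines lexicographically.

thr2.a=0 thr2.b=0
thr2.a=0 thr2.b=1
thr2.a=0 thr2.b=2
thr2.a=2 thr2.b=1
thr2.a=2 thr2.b=2

outcome vector order: (thr2.a,thr2.b)
|TSO outcomes| = 5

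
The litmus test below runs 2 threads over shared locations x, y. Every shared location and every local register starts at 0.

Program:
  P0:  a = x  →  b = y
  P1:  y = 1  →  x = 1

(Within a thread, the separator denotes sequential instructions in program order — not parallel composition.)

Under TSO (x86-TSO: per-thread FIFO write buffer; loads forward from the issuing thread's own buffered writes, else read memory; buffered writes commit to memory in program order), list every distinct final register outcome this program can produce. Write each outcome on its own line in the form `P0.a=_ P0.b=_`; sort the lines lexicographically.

P0.a=0 P0.b=0
P0.a=0 P0.b=1
P0.a=1 P0.b=1

outcome vector order: (P0.a,P0.b)
|TSO outcomes| = 3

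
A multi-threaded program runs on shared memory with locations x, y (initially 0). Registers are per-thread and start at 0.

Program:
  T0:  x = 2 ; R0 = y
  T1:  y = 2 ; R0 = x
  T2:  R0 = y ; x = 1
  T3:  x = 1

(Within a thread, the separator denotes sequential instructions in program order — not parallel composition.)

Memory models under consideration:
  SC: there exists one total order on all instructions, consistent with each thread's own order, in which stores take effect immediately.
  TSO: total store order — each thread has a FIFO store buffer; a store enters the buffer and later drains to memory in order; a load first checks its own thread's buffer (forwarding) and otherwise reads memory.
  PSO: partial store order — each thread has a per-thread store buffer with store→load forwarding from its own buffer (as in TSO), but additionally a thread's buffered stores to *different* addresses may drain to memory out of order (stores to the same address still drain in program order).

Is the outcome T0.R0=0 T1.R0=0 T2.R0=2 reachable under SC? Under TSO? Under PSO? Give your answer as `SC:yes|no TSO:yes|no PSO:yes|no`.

SC:no TSO:yes PSO:yes

outcome vector order: (T0.R0,T1.R0,T2.R0)
SC (10): <0 1 0>, <0 1 2>, <0 2 0>, <0 2 2>, <2 0 0>, <2 0 2>, <2 1 0>, <2 1 2>, <2 2 0>, <2 2 2>
TSO (12): <0 0 0>, <0 0 2>, <0 1 0>, <0 1 2>, <0 2 0>, <0 2 2>, <2 0 0>, <2 0 2>, <2 1 0>, <2 1 2>, <2 2 0>, <2 2 2>
PSO (12): <0 0 0>, <0 0 2>, <0 1 0>, <0 1 2>, <0 2 0>, <0 2 2>, <2 0 0>, <2 0 2>, <2 1 0>, <2 1 2>, <2 2 0>, <2 2 2>
target <0 0 2> ∈ {TSO,PSO}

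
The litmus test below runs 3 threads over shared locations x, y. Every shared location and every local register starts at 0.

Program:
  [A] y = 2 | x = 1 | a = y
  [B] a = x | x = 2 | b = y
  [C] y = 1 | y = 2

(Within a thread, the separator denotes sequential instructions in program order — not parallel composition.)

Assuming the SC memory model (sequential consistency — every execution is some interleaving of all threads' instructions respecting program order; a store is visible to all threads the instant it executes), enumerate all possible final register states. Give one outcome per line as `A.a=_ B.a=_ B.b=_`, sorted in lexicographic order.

A.a=1 B.a=0 B.b=0
A.a=1 B.a=0 B.b=1
A.a=1 B.a=0 B.b=2
A.a=1 B.a=1 B.b=1
A.a=1 B.a=1 B.b=2
A.a=2 B.a=0 B.b=0
A.a=2 B.a=0 B.b=1
A.a=2 B.a=0 B.b=2
A.a=2 B.a=1 B.b=1
A.a=2 B.a=1 B.b=2

outcome vector order: (A.a,B.a,B.b)
|SC outcomes| = 10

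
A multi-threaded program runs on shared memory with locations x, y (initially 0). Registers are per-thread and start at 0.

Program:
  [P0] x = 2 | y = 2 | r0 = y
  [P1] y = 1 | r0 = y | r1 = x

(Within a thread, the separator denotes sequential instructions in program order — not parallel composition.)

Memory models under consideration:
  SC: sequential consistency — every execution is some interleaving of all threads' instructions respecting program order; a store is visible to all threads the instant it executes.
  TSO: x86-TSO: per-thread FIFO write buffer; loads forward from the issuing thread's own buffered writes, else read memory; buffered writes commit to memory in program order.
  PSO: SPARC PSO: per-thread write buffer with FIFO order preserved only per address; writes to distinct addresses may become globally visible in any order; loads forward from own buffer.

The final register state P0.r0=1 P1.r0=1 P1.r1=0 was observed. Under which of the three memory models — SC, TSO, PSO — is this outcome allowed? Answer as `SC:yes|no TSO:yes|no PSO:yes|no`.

outcome vector order: (P0.r0,P1.r0,P1.r1)
under SC → 112, 210, 212, 222
under TSO → 110, 112, 210, 212, 222
under PSO → 110, 112, 210, 212, 220, 222
target 110 ∈ {TSO,PSO}

SC:no TSO:yes PSO:yes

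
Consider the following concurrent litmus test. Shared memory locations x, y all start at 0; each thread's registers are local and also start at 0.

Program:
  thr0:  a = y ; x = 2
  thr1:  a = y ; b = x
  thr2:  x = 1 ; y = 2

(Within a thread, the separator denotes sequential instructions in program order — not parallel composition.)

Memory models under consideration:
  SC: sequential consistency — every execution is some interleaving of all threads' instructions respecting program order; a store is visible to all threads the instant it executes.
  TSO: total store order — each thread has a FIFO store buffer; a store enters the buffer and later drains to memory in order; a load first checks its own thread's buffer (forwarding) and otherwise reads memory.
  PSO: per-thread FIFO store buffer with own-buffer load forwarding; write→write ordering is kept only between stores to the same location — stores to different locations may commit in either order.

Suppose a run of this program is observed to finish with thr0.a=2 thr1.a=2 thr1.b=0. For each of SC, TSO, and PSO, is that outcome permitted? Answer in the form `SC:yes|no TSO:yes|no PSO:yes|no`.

SC:no TSO:no PSO:yes

outcome vector order: (thr0.a,thr1.a,thr1.b)
[SC] allowed = {(0,0,0); (0,0,1); (0,0,2); (0,2,1); (0,2,2); (2,0,0); (2,0,1); (2,0,2); (2,2,1); (2,2,2)}
[TSO] allowed = {(0,0,0); (0,0,1); (0,0,2); (0,2,1); (0,2,2); (2,0,0); (2,0,1); (2,0,2); (2,2,1); (2,2,2)}
[PSO] allowed = {(0,0,0); (0,0,1); (0,0,2); (0,2,0); (0,2,1); (0,2,2); (2,0,0); (2,0,1); (2,0,2); (2,2,0); (2,2,1); (2,2,2)}
target (2,2,0) ∈ {PSO}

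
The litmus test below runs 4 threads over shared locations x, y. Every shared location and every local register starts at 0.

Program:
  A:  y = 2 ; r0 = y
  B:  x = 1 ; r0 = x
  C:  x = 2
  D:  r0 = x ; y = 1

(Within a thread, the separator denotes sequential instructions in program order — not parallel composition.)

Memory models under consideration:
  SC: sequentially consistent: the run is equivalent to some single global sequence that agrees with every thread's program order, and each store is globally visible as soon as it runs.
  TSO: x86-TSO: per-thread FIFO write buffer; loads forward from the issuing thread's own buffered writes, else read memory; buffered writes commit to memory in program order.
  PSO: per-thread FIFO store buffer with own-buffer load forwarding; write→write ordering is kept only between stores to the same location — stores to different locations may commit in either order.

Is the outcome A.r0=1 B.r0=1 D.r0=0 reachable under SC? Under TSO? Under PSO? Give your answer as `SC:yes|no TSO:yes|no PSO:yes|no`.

outcome vector order: (A.r0,B.r0,D.r0)
[SC] allowed = {<1 1 0> <1 1 1> <1 1 2> <1 2 0> <1 2 1> <1 2 2> <2 1 0> <2 1 1> <2 1 2> <2 2 0> <2 2 1> <2 2 2>}
[TSO] allowed = {<1 1 0> <1 1 1> <1 1 2> <1 2 0> <1 2 1> <1 2 2> <2 1 0> <2 1 1> <2 1 2> <2 2 0> <2 2 1> <2 2 2>}
[PSO] allowed = {<1 1 0> <1 1 1> <1 1 2> <1 2 0> <1 2 1> <1 2 2> <2 1 0> <2 1 1> <2 1 2> <2 2 0> <2 2 1> <2 2 2>}
target <1 1 0> ∈ {SC,TSO,PSO}

SC:yes TSO:yes PSO:yes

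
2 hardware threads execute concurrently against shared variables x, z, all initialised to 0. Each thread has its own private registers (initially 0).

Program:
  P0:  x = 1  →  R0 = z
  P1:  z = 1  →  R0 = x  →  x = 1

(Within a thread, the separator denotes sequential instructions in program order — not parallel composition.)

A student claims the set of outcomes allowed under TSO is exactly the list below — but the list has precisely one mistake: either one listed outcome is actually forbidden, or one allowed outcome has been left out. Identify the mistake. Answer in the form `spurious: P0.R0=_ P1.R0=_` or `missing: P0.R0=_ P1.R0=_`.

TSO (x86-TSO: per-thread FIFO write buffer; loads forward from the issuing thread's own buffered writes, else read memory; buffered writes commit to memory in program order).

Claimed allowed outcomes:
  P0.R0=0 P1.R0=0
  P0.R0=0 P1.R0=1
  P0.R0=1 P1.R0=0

outcome vector order: (P0.R0,P1.R0)
TSO: 4 outcomes — {00; 01; 10; 11}
TSO∖claimed = {11}

missing: P0.R0=1 P1.R0=1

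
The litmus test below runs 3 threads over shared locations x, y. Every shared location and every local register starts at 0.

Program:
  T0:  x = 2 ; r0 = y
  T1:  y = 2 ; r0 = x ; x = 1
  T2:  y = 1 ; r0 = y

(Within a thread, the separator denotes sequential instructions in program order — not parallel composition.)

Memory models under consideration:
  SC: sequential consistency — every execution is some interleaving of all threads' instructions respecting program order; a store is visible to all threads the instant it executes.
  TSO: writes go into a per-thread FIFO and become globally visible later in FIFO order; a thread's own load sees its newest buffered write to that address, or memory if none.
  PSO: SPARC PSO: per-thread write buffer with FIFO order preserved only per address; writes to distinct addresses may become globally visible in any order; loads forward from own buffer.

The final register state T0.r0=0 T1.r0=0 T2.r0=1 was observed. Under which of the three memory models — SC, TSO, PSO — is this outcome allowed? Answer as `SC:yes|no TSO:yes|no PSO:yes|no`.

outcome vector order: (T0.r0,T1.r0,T2.r0)
under SC → 0/2/1, 0/2/2, 1/0/1, 1/2/1, 1/2/2, 2/0/1, 2/0/2, 2/2/1, 2/2/2
under TSO → 0/0/1, 0/0/2, 0/2/1, 0/2/2, 1/0/1, 1/0/2, 1/2/1, 1/2/2, 2/0/1, 2/0/2, 2/2/1, 2/2/2
under PSO → 0/0/1, 0/0/2, 0/2/1, 0/2/2, 1/0/1, 1/0/2, 1/2/1, 1/2/2, 2/0/1, 2/0/2, 2/2/1, 2/2/2
target 0/0/1 ∈ {TSO,PSO}

SC:no TSO:yes PSO:yes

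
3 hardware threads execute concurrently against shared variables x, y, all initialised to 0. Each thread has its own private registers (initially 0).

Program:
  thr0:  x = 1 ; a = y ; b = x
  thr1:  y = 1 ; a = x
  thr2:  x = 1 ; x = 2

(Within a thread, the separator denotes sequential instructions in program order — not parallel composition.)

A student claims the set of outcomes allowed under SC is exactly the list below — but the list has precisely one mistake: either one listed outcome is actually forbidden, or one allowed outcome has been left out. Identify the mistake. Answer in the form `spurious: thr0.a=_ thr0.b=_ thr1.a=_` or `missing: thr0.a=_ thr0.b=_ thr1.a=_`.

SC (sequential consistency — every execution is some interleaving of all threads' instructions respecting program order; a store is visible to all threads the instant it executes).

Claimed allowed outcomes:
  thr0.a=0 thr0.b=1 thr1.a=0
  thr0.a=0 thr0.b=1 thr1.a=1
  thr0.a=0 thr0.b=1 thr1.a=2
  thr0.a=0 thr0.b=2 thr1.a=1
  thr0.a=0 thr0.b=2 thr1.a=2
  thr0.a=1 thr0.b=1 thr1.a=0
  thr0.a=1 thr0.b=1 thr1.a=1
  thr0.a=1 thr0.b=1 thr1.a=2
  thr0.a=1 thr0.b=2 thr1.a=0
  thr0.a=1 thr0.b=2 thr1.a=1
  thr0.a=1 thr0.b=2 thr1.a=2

spurious: thr0.a=0 thr0.b=1 thr1.a=0

outcome vector order: (thr0.a,thr0.b,thr1.a)
under SC → 011; 012; 021; 022; 110; 111; 112; 120; 121; 122
claimed∖SC = {010}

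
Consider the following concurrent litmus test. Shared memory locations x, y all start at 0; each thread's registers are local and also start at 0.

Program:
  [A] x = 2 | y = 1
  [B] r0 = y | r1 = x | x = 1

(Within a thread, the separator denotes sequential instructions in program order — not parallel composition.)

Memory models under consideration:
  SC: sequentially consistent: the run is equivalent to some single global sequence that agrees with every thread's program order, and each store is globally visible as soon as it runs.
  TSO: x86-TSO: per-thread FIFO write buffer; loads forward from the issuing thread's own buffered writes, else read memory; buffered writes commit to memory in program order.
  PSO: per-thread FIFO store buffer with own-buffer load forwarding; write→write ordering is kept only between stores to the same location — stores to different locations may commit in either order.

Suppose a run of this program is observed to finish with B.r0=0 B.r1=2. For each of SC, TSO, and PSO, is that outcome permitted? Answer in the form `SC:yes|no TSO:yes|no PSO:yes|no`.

outcome vector order: (B.r0,B.r1)
under SC → 00 02 12
under TSO → 00 02 12
under PSO → 00 02 10 12
target 02 ∈ {SC,TSO,PSO}

SC:yes TSO:yes PSO:yes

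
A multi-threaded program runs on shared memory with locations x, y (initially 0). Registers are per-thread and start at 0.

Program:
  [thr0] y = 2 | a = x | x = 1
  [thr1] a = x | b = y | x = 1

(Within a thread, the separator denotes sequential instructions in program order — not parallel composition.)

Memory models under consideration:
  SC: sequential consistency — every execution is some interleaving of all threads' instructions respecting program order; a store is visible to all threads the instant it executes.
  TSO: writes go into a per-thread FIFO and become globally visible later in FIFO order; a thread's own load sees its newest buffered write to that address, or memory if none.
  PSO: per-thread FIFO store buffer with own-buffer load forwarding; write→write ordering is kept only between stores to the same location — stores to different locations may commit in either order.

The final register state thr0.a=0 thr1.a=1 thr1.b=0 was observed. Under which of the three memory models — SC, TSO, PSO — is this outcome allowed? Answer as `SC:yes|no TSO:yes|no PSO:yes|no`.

SC:no TSO:no PSO:yes

outcome vector order: (thr0.a,thr1.a,thr1.b)
[SC] allowed = {000, 002, 012, 100, 102}
[TSO] allowed = {000, 002, 012, 100, 102}
[PSO] allowed = {000, 002, 010, 012, 100, 102}
target 010 ∈ {PSO}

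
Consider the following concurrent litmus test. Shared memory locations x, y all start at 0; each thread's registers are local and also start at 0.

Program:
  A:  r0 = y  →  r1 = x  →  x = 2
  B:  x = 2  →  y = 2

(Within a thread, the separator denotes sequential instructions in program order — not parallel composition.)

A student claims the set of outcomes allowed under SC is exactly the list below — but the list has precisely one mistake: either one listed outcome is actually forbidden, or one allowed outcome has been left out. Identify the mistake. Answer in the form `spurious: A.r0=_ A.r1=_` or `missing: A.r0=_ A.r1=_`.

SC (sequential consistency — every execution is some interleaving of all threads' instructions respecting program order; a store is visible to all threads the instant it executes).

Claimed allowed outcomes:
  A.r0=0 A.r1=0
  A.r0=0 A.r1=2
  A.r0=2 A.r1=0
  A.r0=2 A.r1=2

outcome vector order: (A.r0,A.r1)
SC: 3 outcomes — {0/0 0/2 2/2}
claimed∖SC = {2/0}

spurious: A.r0=2 A.r1=0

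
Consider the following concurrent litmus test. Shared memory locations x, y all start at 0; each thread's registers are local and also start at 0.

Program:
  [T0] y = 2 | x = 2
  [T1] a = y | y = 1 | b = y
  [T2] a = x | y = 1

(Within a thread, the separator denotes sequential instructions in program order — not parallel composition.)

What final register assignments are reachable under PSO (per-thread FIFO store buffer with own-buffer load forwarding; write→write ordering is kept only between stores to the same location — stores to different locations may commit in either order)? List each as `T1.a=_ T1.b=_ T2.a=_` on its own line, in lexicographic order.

T1.a=0 T1.b=1 T2.a=0
T1.a=0 T1.b=1 T2.a=2
T1.a=0 T1.b=2 T2.a=0
T1.a=0 T1.b=2 T2.a=2
T1.a=1 T1.b=1 T2.a=0
T1.a=1 T1.b=1 T2.a=2
T1.a=1 T1.b=2 T2.a=0
T1.a=1 T1.b=2 T2.a=2
T1.a=2 T1.b=1 T2.a=0
T1.a=2 T1.b=1 T2.a=2

outcome vector order: (T1.a,T1.b,T2.a)
|PSO outcomes| = 10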